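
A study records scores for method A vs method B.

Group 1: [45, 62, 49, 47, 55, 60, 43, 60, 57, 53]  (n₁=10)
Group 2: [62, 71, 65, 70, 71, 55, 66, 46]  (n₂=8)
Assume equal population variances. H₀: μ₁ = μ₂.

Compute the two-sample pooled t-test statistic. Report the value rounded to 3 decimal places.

x̄₁=53.100, s₁=6.790, n₁=10
x̄₂=63.250, s₂=8.812, n₂=8
s_p² = [9·6.790² + 7·8.812²]/16 = 59.9000
SE = √(s_p²·(1/10+1/8)) = 3.6712
t = (53.100−63.250)/3.6712 = -2.7648
df = 16

test statistic = -2.765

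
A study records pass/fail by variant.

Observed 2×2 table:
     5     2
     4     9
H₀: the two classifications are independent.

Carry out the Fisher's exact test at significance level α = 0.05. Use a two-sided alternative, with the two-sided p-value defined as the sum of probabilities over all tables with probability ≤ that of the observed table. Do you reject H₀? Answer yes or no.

Margins: r₁=7, r₂=13, c₁=9, c₂=11, n=20
p_obs = C(7,5)·C(13,4)/C(20,9); sum pmf over tables with pmf ≤ p_obs
p-value (two-sided) = 0.15967
At α=0.05: p ≥ α → fail to reject H₀

reject H₀: no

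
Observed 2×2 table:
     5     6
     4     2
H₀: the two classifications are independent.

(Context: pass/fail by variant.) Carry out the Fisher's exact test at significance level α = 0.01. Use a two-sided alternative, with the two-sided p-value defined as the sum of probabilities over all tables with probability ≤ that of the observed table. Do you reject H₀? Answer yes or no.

reject H₀: no

Margins: r₁=11, r₂=6, c₁=9, c₂=8, n=17
p_obs = C(11,5)·C(6,4)/C(17,9); sum pmf over tables with pmf ≤ p_obs
p-value (two-sided) = 0.61991
At α=0.01: p ≥ α → fail to reject H₀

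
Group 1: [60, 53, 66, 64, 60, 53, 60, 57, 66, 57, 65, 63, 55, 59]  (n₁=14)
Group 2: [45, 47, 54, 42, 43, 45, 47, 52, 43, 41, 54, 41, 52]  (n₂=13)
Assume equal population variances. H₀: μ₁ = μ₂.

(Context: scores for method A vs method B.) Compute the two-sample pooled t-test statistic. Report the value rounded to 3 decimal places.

test statistic = 7.351

x̄₁=59.857, s₁=4.504, n₁=14
x̄₂=46.615, s₂=4.857, n₂=13
s_p² = [13·4.504² + 12·4.857²]/25 = 21.8716
SE = √(s_p²·(1/14+1/13)) = 1.8013
t = (59.857−46.615)/1.8013 = 7.3512
df = 25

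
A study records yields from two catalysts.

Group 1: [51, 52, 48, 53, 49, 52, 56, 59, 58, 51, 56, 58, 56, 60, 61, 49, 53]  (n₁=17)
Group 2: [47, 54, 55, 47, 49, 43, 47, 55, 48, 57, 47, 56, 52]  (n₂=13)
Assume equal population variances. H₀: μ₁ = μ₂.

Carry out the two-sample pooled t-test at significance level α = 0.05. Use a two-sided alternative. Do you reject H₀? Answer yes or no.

reject H₀: yes

x̄₁=54.235, s₁=4.085, n₁=17
x̄₂=50.538, s₂=4.484, n₂=13
s_p² = [16·4.085² + 12·4.484²]/28 = 18.1532
SE = √(s_p²·(1/17+1/13)) = 1.5698
t = (54.235−50.538)/1.5698 = 2.3550
df = 28
p-value (two-sided) = 0.02576
At α=0.05: p < α → reject H₀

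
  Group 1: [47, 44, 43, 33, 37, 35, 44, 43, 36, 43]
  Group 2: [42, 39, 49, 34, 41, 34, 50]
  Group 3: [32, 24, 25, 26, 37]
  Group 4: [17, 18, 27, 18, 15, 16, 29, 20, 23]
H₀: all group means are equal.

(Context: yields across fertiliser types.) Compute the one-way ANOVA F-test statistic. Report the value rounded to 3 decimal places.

Group means [40.50, 41.29, 28.80, 20.33], grand mean 32.935
SSB = Σnᵢ(x̄ᵢ−x̄)² = 2575.142; SSW = ΣΣ(x−x̄ᵢ)² = 770.729
MSB = 2575.142/3 = 858.3808; MSW = 770.729/27 = 28.5455
F = MSB/MSW = 30.0706
df = (3, 27)

test statistic = 30.071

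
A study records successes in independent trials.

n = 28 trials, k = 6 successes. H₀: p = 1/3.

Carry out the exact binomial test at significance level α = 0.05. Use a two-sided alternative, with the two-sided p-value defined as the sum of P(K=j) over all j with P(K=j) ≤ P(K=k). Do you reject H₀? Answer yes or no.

reject H₀: no

Exact binomial: n=28, k=6, p₀=1/3=0.3333
P(X=j) = C(n,j)·p₀^j·(1−p₀)^(n−j); p = Σ P(X=j) over j with P(X=j) ≤ P(X=6)
p-value (two-sided) = 0.23014
At α=0.05: p ≥ α → fail to reject H₀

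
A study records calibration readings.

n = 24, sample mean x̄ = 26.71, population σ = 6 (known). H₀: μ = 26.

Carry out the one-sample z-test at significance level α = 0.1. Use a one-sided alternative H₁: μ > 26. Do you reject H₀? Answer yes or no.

reject H₀: no

SE = σ/√n = 6/√24 = 1.2247
z = (x̄−μ₀)/SE = (26.71−26)/1.2247 = 0.5797
p-value (one-sided, H₁ greater) = 0.28105
At α=0.1: p ≥ α → fail to reject H₀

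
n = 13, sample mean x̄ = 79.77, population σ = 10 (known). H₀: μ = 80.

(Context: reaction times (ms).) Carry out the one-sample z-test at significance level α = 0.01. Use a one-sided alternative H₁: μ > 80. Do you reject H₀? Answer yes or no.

SE = σ/√n = 10/√13 = 2.7735
z = (x̄−μ₀)/SE = (79.77−80)/2.7735 = -0.0829
p-value (one-sided, H₁ greater) = 0.53305
At α=0.01: p ≥ α → fail to reject H₀

reject H₀: no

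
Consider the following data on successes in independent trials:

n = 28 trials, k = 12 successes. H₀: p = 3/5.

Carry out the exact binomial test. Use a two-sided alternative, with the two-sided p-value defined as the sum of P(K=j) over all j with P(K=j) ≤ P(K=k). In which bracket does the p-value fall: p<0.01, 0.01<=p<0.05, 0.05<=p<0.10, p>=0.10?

p-value bracket: 0.05<=p<0.10

Exact binomial: n=28, k=12, p₀=3/5=0.6000
P(X=j) = C(n,j)·p₀^j·(1−p₀)^(n−j); p = Σ P(X=j) over j with P(X=j) ≤ P(X=12)
p-value (two-sided) = 0.08140
→ bracket: 0.05<=p<0.10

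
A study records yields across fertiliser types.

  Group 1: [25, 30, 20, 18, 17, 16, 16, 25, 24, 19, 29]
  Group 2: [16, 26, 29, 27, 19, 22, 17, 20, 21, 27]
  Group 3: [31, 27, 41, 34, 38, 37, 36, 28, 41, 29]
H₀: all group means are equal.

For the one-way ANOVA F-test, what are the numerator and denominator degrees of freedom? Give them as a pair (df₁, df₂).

degrees of freedom = [2, 28]

k = 3 groups, N = 31 total
df = (k−1, N−k) = (3−1, 31−3) = (2, 28)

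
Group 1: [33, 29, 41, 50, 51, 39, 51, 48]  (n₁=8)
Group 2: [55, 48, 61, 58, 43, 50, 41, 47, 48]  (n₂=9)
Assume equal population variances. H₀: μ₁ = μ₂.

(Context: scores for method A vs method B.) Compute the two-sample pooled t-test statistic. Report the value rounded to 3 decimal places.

x̄₁=42.750, s₁=8.598, n₁=8
x̄₂=50.111, s₂=6.679, n₂=9
s_p² = [7·8.598² + 8·6.679²]/15 = 58.2926
SE = √(s_p²·(1/8+1/9)) = 3.7099
t = (42.750−50.111)/3.7099 = -1.9842
df = 15

test statistic = -1.984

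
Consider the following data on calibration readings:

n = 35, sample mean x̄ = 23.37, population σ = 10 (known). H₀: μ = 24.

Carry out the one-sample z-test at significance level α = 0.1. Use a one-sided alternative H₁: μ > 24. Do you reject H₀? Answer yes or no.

reject H₀: no

SE = σ/√n = 10/√35 = 1.6903
z = (x̄−μ₀)/SE = (23.37−24)/1.6903 = -0.3727
p-value (one-sided, H₁ greater) = 0.64532
At α=0.1: p ≥ α → fail to reject H₀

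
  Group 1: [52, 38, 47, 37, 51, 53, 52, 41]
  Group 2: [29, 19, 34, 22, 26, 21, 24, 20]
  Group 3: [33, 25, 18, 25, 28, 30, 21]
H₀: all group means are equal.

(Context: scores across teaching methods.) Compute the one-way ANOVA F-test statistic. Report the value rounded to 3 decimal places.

Group means [46.38, 24.38, 25.71], grand mean 32.435
SSB = Σnᵢ(x̄ᵢ−x̄)² = 2390.474; SSW = ΣΣ(x−x̄ᵢ)² = 657.179
MSB = 2390.474/2 = 1195.2368; MSW = 657.179/20 = 32.8589
F = MSB/MSW = 36.3748
df = (2, 20)

test statistic = 36.375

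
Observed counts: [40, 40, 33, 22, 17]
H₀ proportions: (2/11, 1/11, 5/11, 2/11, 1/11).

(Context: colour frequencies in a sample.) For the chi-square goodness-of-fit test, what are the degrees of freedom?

degrees of freedom = 4

df = k − 1 = 5 − 1 = 4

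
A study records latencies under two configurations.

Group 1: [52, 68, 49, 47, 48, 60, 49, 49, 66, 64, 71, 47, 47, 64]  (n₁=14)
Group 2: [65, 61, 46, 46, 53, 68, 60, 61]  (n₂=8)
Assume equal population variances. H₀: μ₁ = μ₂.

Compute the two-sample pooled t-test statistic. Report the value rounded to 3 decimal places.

x̄₁=55.786, s₁=9.125, n₁=14
x̄₂=57.500, s₂=8.298, n₂=8
s_p² = [13·9.125² + 7·8.298²]/20 = 78.2179
SE = √(s_p²·(1/14+1/8)) = 3.9197
t = (55.786−57.500)/3.9197 = -0.4373
df = 20

test statistic = -0.437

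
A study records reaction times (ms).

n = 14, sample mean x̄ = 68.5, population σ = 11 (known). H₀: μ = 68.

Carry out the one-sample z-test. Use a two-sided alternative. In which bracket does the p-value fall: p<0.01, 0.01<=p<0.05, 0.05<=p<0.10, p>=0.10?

SE = σ/√n = 11/√14 = 2.9399
z = (x̄−μ₀)/SE = (68.5−68)/2.9399 = 0.1701
p-value (two-sided) = 0.86495
→ bracket: p>=0.10

p-value bracket: p>=0.10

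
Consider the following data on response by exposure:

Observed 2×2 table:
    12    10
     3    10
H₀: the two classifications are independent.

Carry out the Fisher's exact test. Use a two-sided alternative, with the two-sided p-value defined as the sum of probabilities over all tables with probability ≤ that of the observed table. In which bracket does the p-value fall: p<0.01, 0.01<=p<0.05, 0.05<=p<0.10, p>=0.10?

p-value bracket: 0.05<=p<0.10

Margins: r₁=22, r₂=13, c₁=15, c₂=20, n=35
p_obs = C(22,12)·C(13,3)/C(35,15); sum pmf over tables with pmf ≤ p_obs
p-value (two-sided) = 0.08914
→ bracket: 0.05<=p<0.10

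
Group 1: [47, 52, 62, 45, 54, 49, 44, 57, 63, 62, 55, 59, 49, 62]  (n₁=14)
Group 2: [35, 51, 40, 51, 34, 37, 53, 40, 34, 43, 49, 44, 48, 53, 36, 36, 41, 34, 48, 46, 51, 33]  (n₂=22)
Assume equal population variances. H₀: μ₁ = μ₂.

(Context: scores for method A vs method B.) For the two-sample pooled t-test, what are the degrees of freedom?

df = n₁ + n₂ − 2 = 14 + 22 − 2 = 34

degrees of freedom = 34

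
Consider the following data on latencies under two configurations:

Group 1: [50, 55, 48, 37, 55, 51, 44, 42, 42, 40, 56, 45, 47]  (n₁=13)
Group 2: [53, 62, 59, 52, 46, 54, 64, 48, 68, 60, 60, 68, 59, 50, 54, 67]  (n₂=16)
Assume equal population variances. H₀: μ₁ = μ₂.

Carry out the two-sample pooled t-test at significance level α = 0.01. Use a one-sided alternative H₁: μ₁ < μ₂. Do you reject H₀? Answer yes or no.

x̄₁=47.077, s₁=6.103, n₁=13
x̄₂=57.750, s₂=7.038, n₂=16
s_p² = [12·6.103² + 15·7.038²]/27 = 44.0712
SE = √(s_p²·(1/13+1/16)) = 2.4788
t = (47.077−57.750)/2.4788 = -4.3057
df = 27
p-value (one-sided, H₁ less) = 0.00010
At α=0.01: p < α → reject H₀

reject H₀: yes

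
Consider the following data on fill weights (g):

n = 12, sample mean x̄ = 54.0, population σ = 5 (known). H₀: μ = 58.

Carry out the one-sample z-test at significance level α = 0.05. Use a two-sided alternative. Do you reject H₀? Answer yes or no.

reject H₀: yes

SE = σ/√n = 5/√12 = 1.4434
z = (x̄−μ₀)/SE = (54.0−58)/1.4434 = -2.7713
p-value (two-sided) = 0.00558
At α=0.05: p < α → reject H₀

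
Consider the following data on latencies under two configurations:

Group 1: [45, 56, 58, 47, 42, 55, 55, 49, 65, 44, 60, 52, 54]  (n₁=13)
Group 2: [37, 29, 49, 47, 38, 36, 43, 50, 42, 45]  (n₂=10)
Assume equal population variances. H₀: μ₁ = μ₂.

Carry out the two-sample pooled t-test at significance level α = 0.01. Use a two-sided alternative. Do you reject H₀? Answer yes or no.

reject H₀: yes

x̄₁=52.462, s₁=6.778, n₁=13
x̄₂=41.600, s₂=6.603, n₂=10
s_p² = [12·6.778² + 9·6.603²]/21 = 44.9348
SE = √(s_p²·(1/13+1/10)) = 2.8196
t = (52.462−41.600)/2.8196 = 3.8522
df = 21
p-value (two-sided) = 0.00092
At α=0.01: p < α → reject H₀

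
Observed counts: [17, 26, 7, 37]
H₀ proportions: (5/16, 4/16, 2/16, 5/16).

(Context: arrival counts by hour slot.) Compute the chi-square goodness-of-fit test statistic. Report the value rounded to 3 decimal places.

n = 87; E_i = n·p_i = [27.19, 21.75, 10.88, 27.19]
χ² = (17−27.19)²/27.19 + (26−21.75)²/21.75 + (7−10.88)²/10.88 + (37−27.19)²/27.19 = 9.5701
df = 3

test statistic = 9.570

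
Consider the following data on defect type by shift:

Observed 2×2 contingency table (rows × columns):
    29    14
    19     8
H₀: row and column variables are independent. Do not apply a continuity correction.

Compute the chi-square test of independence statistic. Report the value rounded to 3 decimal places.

Row totals [43, 27], col totals [48, 22], n=70
χ² = (29−29.49)²/29.49 + (14−13.51)²/13.51 + (19−18.51)²/18.51 + (8−8.49)²/8.49 = 0.0660
df = 1

test statistic = 0.066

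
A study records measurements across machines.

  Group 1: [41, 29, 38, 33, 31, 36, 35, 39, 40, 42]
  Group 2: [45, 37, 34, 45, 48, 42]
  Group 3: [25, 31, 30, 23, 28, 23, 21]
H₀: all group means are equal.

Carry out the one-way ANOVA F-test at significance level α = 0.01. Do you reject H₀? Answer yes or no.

Group means [36.40, 41.83, 25.86], grand mean 34.609
SSB = Σnᵢ(x̄ᵢ−x̄)² = 881.388; SSW = ΣΣ(x−x̄ᵢ)² = 404.090
MSB = 881.388/2 = 440.6939; MSW = 404.090/20 = 20.2045
F = MSB/MSW = 21.8116
df = (2, 20)
p-value (upper-tail) = 0.00001
At α=0.01: p < α → reject H₀

reject H₀: yes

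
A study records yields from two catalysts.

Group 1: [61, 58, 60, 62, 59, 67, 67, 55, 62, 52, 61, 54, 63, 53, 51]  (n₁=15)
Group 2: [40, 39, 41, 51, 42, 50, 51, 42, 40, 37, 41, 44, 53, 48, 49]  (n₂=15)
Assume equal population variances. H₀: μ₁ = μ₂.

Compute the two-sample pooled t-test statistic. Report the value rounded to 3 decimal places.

x̄₁=59.000, s₁=5.085, n₁=15
x̄₂=44.533, s₂=5.235, n₂=15
s_p² = [14·5.085² + 14·5.235²]/28 = 26.6333
SE = √(s_p²·(1/15+1/15)) = 1.8844
t = (59.000−44.533)/1.8844 = 7.6769
df = 28

test statistic = 7.677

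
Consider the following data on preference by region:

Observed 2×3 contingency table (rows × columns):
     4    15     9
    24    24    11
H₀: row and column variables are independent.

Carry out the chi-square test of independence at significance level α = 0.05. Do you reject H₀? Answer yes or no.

reject H₀: yes

Row totals [28, 59], col totals [28, 39, 20], n=87
χ² = (4−9.01)²/9.01 + (15−12.55)²/12.55 + (9−6.44)²/6.44 + (24−18.99)²/18.99 + (24−26.45)²/26.45 + (11−13.56)²/13.56 = 6.3189
df = 2
p-value (upper-tail) = 0.04245
At α=0.05: p < α → reject H₀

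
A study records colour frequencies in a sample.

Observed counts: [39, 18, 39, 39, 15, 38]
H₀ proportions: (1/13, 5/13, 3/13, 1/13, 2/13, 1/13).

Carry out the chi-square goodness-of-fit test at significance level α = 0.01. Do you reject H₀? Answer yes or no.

reject H₀: yes

n = 188; E_i = n·p_i = [14.46, 72.31, 43.38, 14.46, 28.92, 14.46]
χ² = (39−14.46)²/14.46 + (18−72.31)²/72.31 + (39−43.38)²/43.38 + (39−14.46)²/14.46 + (15−28.92)²/28.92 + (38−14.46)²/14.46 = 169.5207
df = 5
p-value (upper-tail) = 0.00000
At α=0.01: p < α → reject H₀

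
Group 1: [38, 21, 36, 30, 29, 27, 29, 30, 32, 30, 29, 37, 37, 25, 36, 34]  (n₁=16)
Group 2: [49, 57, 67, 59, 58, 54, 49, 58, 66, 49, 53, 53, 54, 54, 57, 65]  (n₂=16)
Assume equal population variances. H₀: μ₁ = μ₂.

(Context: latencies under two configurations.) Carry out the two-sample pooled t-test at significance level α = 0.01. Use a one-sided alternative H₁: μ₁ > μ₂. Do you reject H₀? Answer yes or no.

x̄₁=31.250, s₁=4.810, n₁=16
x̄₂=56.375, s₂=5.749, n₂=16
s_p² = [15·4.810² + 15·5.749²]/30 = 28.0917
SE = √(s_p²·(1/16+1/16)) = 1.8739
t = (31.250−56.375)/1.8739 = -13.4079
df = 30
p-value (one-sided, H₁ greater) = 1.00000
At α=0.01: p ≥ α → fail to reject H₀

reject H₀: no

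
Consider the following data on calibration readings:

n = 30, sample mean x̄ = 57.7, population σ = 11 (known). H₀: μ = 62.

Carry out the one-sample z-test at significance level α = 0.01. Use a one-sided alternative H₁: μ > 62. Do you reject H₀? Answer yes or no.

SE = σ/√n = 11/√30 = 2.0083
z = (x̄−μ₀)/SE = (57.7−62)/2.0083 = -2.1411
p-value (one-sided, H₁ greater) = 0.98387
At α=0.01: p ≥ α → fail to reject H₀

reject H₀: no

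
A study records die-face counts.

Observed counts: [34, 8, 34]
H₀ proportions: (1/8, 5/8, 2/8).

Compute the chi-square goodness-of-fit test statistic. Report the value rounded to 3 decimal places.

test statistic = 107.874

n = 76; E_i = n·p_i = [9.50, 47.50, 19.00]
χ² = (34−9.50)²/9.50 + (8−47.50)²/47.50 + (34−19.00)²/19.00 = 107.8737
df = 2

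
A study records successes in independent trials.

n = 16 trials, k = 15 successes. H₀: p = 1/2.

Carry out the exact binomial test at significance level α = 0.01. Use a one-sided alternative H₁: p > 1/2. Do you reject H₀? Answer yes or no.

Exact binomial: n=16, k=15, p₀=1/2=0.5000
P(X≥15) from Σ C(n,i)·p₀^i·(1−p₀)^(n−i)
p-value (one-sided, H₁ greater) = 0.00026
At α=0.01: p < α → reject H₀

reject H₀: yes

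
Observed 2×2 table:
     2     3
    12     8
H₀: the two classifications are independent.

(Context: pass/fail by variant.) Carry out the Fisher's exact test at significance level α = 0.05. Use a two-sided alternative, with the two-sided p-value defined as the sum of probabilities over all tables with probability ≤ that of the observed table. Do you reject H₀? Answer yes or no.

Margins: r₁=5, r₂=20, c₁=14, c₂=11, n=25
p_obs = C(5,2)·C(20,12)/C(25,14); sum pmf over tables with pmf ≤ p_obs
p-value (two-sided) = 0.62319
At α=0.05: p ≥ α → fail to reject H₀

reject H₀: no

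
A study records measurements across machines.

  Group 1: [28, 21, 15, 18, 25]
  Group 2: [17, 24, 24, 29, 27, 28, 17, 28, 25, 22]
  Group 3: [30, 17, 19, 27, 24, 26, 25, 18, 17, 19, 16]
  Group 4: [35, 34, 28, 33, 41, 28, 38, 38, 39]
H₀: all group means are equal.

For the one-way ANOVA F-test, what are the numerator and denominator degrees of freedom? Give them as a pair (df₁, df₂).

k = 4 groups, N = 35 total
df = (k−1, N−k) = (4−1, 35−4) = (3, 31)

degrees of freedom = [3, 31]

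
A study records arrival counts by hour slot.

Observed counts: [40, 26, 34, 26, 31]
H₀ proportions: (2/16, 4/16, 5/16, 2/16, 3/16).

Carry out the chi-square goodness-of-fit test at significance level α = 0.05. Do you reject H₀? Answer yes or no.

n = 157; E_i = n·p_i = [19.62, 39.25, 49.06, 19.62, 29.44]
χ² = (40−19.62)²/19.62 + (26−39.25)²/39.25 + (34−49.06)²/49.06 + (26−19.62)²/19.62 + (31−29.44)²/29.44 = 32.4047
df = 4
p-value (upper-tail) = 0.00000
At α=0.05: p < α → reject H₀

reject H₀: yes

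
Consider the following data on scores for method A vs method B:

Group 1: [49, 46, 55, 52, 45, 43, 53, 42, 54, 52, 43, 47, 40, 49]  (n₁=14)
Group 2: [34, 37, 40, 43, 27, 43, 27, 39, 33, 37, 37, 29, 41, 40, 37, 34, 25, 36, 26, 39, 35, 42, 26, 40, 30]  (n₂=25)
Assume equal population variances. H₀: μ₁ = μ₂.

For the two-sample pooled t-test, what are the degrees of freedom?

df = n₁ + n₂ − 2 = 14 + 25 − 2 = 37

degrees of freedom = 37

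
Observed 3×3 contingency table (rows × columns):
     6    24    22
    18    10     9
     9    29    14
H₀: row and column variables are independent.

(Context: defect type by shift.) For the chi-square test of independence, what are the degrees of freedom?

df = (r−1)(c−1) = (3−1)·(3−1) = 4

degrees of freedom = 4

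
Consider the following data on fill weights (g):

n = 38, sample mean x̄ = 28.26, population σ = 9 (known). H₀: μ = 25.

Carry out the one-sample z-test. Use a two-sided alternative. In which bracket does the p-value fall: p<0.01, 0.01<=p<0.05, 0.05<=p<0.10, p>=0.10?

p-value bracket: 0.01<=p<0.05

SE = σ/√n = 9/√38 = 1.4600
z = (x̄−μ₀)/SE = (28.26−25)/1.4600 = 2.2329
p-value (two-sided) = 0.02556
→ bracket: 0.01<=p<0.05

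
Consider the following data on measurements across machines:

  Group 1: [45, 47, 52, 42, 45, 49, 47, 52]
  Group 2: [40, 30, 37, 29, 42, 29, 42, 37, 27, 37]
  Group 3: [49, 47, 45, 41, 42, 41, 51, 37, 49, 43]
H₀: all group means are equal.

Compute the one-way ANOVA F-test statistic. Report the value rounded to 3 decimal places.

Group means [47.38, 35.00, 44.50], grand mean 41.929
SSB = Σnᵢ(x̄ᵢ−x̄)² = 783.482; SSW = ΣΣ(x−x̄ᵢ)² = 560.375
MSB = 783.482/2 = 391.7411; MSW = 560.375/25 = 22.4150
F = MSB/MSW = 17.4767
df = (2, 25)

test statistic = 17.477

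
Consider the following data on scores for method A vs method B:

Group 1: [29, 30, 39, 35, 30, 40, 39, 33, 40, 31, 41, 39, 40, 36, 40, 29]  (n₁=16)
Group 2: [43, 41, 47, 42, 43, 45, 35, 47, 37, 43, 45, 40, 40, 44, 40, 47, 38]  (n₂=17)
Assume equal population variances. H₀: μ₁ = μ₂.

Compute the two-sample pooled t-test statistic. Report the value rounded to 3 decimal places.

test statistic = -4.540

x̄₁=35.688, s₁=4.615, n₁=16
x̄₂=42.176, s₂=3.557, n₂=17
s_p² = [15·4.615² + 16·3.557²]/31 = 16.8357
SE = √(s_p²·(1/16+1/17)) = 1.4292
t = (35.688−42.176)/1.4292 = -4.5403
df = 31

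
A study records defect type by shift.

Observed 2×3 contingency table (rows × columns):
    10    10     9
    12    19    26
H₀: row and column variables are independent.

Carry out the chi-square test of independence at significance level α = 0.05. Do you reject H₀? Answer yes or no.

reject H₀: no

Row totals [29, 57], col totals [22, 29, 35], n=86
χ² = (10−7.42)²/7.42 + (10−9.78)²/9.78 + (9−11.80)²/11.80 + (12−14.58)²/14.58 + (19−19.22)²/19.22 + (26−23.20)²/23.20 = 2.3667
df = 2
p-value (upper-tail) = 0.30626
At α=0.05: p ≥ α → fail to reject H₀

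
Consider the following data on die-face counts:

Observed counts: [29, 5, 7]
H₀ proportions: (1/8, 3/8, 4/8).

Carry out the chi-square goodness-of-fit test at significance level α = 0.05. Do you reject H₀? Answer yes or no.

n = 41; E_i = n·p_i = [5.12, 15.38, 20.50]
χ² = (29−5.12)²/5.12 + (5−15.38)²/15.38 + (7−20.50)²/20.50 = 127.1138
df = 2
p-value (upper-tail) = 0.00000
At α=0.05: p < α → reject H₀

reject H₀: yes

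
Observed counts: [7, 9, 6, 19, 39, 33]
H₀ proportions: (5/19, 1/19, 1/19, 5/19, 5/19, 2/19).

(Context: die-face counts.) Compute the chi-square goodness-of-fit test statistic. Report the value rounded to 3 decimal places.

n = 113; E_i = n·p_i = [29.74, 5.95, 5.95, 29.74, 29.74, 11.89]
χ² = (7−29.74)²/29.74 + (9−5.95)²/5.95 + (6−5.95)²/5.95 + (19−29.74)²/29.74 + (39−29.74)²/29.74 + (33−11.89)²/11.89 = 63.1619
df = 5

test statistic = 63.162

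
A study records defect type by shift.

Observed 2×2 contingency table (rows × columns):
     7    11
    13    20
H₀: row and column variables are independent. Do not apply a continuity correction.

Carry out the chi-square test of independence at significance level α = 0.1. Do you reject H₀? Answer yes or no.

reject H₀: no

Row totals [18, 33], col totals [20, 31], n=51
χ² = (7−7.06)²/7.06 + (11−10.94)²/10.94 + (13−12.94)²/12.94 + (20−20.06)²/20.06 = 0.0012
df = 1
p-value (upper-tail) = 0.97184
At α=0.1: p ≥ α → fail to reject H₀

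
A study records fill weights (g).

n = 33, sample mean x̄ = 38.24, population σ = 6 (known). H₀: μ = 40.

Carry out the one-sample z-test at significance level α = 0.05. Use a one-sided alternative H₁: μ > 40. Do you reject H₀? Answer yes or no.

SE = σ/√n = 6/√33 = 1.0445
z = (x̄−μ₀)/SE = (38.24−40)/1.0445 = -1.6851
p-value (one-sided, H₁ greater) = 0.95401
At α=0.05: p ≥ α → fail to reject H₀

reject H₀: no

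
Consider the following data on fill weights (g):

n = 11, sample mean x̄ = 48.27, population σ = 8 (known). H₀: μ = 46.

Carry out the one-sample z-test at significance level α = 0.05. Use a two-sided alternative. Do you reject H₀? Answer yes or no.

reject H₀: no

SE = σ/√n = 8/√11 = 2.4121
z = (x̄−μ₀)/SE = (48.27−46)/2.4121 = 0.9411
p-value (two-sided) = 0.34666
At α=0.05: p ≥ α → fail to reject H₀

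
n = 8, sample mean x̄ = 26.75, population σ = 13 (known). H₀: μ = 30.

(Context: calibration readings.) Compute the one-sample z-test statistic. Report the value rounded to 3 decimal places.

test statistic = -0.707

SE = σ/√n = 13/√8 = 4.5962
z = (x̄−μ₀)/SE = (26.75−30)/4.5962 = -0.7071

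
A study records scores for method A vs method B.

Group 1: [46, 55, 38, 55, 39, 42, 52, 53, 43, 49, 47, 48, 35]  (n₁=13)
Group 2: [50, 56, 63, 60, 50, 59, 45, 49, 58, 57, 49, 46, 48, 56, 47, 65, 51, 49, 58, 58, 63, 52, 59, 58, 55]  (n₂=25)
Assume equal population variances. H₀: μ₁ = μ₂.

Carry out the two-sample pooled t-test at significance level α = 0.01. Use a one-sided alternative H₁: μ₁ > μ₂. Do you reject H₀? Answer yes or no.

reject H₀: no

x̄₁=46.308, s₁=6.575, n₁=13
x̄₂=54.440, s₂=5.760, n₂=25
s_p² = [12·6.575² + 24·5.760²]/36 = 36.5258
SE = √(s_p²·(1/13+1/25)) = 2.0666
t = (46.308−54.440)/2.0666 = -3.9352
df = 36
p-value (one-sided, H₁ greater) = 0.99982
At α=0.01: p ≥ α → fail to reject H₀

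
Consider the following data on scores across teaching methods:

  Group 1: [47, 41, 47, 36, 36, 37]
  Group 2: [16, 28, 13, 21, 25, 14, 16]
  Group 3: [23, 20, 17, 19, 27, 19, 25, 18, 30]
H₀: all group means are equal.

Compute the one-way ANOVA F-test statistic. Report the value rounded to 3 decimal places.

test statistic = 33.813

Group means [40.67, 19.00, 22.00], grand mean 26.136
SSB = Σnᵢ(x̄ᵢ−x̄)² = 1777.258; SSW = ΣΣ(x−x̄ᵢ)² = 499.333
MSB = 1777.258/2 = 888.6288; MSW = 499.333/19 = 26.2807
F = MSB/MSW = 33.8130
df = (2, 19)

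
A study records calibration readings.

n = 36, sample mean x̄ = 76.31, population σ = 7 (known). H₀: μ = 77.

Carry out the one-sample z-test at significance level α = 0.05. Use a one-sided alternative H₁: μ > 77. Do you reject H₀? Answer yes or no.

SE = σ/√n = 7/√36 = 1.1667
z = (x̄−μ₀)/SE = (76.31−77)/1.1667 = -0.5914
p-value (one-sided, H₁ greater) = 0.72288
At α=0.05: p ≥ α → fail to reject H₀

reject H₀: no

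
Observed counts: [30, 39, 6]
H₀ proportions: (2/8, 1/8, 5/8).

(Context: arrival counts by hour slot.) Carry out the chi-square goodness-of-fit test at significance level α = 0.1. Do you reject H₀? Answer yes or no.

n = 75; E_i = n·p_i = [18.75, 9.38, 46.88]
χ² = (30−18.75)²/18.75 + (39−9.38)²/9.38 + (6−46.88)²/46.88 = 136.0080
df = 2
p-value (upper-tail) = 0.00000
At α=0.1: p < α → reject H₀

reject H₀: yes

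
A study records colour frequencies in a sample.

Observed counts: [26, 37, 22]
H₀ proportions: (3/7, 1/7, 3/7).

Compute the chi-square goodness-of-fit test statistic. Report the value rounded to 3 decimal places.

n = 85; E_i = n·p_i = [36.43, 12.14, 36.43]
χ² = (26−36.43)²/36.43 + (37−12.14)²/12.14 + (22−36.43)²/36.43 = 59.5843
df = 2

test statistic = 59.584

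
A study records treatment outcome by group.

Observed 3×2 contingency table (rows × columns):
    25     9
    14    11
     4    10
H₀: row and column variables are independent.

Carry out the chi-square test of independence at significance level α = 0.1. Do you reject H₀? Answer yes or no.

reject H₀: yes

Row totals [34, 25, 14], col totals [43, 30], n=73
χ² = (25−20.03)²/20.03 + (9−13.97)²/13.97 + (14−14.73)²/14.73 + (11−10.27)²/10.27 + (4−8.25)²/8.25 + (10−5.75)²/5.75 = 8.4126
df = 2
p-value (upper-tail) = 0.01490
At α=0.1: p < α → reject H₀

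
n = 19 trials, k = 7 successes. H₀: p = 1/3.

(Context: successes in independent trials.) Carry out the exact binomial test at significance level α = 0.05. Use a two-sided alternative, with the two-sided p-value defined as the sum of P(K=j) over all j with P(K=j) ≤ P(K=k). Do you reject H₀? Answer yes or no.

reject H₀: no

Exact binomial: n=19, k=7, p₀=1/3=0.3333
P(X=j) = C(n,j)·p₀^j·(1−p₀)^(n−j); p = Σ P(X=j) over j with P(X=j) ≤ P(X=7)
p-value (two-sided) = 0.80876
At α=0.05: p ≥ α → fail to reject H₀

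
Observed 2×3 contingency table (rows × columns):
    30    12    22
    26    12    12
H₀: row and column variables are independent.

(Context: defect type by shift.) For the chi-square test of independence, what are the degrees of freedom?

degrees of freedom = 2

df = (r−1)(c−1) = (2−1)·(3−1) = 2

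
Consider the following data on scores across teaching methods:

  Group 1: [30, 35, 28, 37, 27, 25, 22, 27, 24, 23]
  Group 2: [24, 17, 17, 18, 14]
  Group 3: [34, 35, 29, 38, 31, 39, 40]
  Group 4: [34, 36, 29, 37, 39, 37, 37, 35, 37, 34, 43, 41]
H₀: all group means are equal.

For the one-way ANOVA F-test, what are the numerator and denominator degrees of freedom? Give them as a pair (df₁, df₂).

k = 4 groups, N = 34 total
df = (k−1, N−k) = (4−1, 34−4) = (3, 30)

degrees of freedom = [3, 30]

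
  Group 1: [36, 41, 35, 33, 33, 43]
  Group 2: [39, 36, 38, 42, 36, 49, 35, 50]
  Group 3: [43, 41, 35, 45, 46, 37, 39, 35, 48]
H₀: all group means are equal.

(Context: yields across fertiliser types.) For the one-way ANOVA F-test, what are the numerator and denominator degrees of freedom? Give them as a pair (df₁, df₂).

degrees of freedom = [2, 20]

k = 3 groups, N = 23 total
df = (k−1, N−k) = (3−1, 23−3) = (2, 20)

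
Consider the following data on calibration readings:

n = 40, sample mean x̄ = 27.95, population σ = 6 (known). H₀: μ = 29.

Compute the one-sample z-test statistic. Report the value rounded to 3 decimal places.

test statistic = -1.107

SE = σ/√n = 6/√40 = 0.9487
z = (x̄−μ₀)/SE = (27.95−29)/0.9487 = -1.1068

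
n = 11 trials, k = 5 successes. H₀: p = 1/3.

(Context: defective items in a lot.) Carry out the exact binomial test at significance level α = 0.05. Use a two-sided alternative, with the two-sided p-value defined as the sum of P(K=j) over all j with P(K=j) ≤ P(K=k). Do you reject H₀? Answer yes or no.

reject H₀: no

Exact binomial: n=11, k=5, p₀=1/3=0.3333
P(X=j) = C(n,j)·p₀^j·(1−p₀)^(n−j); p = Σ P(X=j) over j with P(X=j) ≤ P(X=5)
p-value (two-sided) = 0.52311
At α=0.05: p ≥ α → fail to reject H₀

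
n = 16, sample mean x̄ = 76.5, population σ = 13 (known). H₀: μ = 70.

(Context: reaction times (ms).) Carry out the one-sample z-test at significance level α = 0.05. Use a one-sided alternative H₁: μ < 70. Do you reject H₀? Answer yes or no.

reject H₀: no

SE = σ/√n = 13/√16 = 3.2500
z = (x̄−μ₀)/SE = (76.5−70)/3.2500 = 2.0000
p-value (one-sided, H₁ less) = 0.97725
At α=0.05: p ≥ α → fail to reject H₀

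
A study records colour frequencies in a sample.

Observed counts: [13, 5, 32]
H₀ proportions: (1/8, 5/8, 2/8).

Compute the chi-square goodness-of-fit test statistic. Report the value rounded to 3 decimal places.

test statistic = 59.760

n = 50; E_i = n·p_i = [6.25, 31.25, 12.50]
χ² = (13−6.25)²/6.25 + (5−31.25)²/31.25 + (32−12.50)²/12.50 = 59.7600
df = 2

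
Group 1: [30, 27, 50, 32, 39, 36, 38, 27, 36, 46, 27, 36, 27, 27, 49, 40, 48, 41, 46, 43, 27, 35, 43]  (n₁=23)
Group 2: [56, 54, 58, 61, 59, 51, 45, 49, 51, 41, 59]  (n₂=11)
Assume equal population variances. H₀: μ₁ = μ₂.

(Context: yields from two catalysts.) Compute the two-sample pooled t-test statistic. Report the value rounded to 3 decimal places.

x̄₁=36.957, s₁=7.917, n₁=23
x̄₂=53.091, s₂=6.348, n₂=11
s_p² = [22·7.917² + 10·6.348²]/32 = 55.6833
SE = √(s_p²·(1/23+1/11)) = 2.7355
t = (36.957−53.091)/2.7355 = -5.8981
df = 32

test statistic = -5.898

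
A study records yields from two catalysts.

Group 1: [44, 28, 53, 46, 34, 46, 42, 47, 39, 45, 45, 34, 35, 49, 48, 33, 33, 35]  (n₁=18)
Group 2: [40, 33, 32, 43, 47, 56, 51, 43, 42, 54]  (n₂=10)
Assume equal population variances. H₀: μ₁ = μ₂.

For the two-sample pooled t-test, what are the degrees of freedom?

degrees of freedom = 26

df = n₁ + n₂ − 2 = 18 + 10 − 2 = 26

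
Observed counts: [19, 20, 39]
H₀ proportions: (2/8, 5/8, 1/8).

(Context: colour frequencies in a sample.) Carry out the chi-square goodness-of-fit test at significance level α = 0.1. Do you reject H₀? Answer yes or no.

n = 78; E_i = n·p_i = [19.50, 48.75, 9.75]
χ² = (19−19.50)²/19.50 + (20−48.75)²/48.75 + (39−9.75)²/9.75 = 104.7179
df = 2
p-value (upper-tail) = 0.00000
At α=0.1: p < α → reject H₀

reject H₀: yes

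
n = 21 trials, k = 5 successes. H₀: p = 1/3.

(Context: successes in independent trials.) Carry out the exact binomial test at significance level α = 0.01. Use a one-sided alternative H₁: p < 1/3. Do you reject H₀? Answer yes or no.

Exact binomial: n=21, k=5, p₀=1/3=0.3333
P(X≤5) from Σ C(n,i)·p₀^i·(1−p₀)^(n−i)
p-value (one-sided, H₁ less) = 0.24865
At α=0.01: p ≥ α → fail to reject H₀

reject H₀: no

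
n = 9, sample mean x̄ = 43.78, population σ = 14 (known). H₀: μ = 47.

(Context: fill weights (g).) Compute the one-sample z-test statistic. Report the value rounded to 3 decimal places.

test statistic = -0.690

SE = σ/√n = 14/√9 = 4.6667
z = (x̄−μ₀)/SE = (43.78−47)/4.6667 = -0.6900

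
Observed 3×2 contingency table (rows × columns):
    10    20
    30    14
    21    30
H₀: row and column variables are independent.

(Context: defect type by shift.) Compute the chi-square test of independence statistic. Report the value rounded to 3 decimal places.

Row totals [30, 44, 51], col totals [61, 64], n=125
χ² = (10−14.64)²/14.64 + (20−15.36)²/15.36 + (30−21.47)²/21.47 + (14−22.53)²/22.53 + (21−24.89)²/24.89 + (30−26.11)²/26.11 = 10.6739
df = 2

test statistic = 10.674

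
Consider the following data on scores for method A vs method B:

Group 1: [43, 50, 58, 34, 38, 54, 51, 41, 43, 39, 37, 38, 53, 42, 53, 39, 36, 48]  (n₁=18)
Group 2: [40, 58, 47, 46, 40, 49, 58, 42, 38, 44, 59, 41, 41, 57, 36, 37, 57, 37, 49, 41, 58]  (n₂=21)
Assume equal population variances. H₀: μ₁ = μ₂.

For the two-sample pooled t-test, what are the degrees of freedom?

df = n₁ + n₂ − 2 = 18 + 21 − 2 = 37

degrees of freedom = 37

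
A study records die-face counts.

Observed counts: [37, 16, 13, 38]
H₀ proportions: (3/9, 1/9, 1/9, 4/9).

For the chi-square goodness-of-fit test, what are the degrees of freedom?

degrees of freedom = 3

df = k − 1 = 4 − 1 = 3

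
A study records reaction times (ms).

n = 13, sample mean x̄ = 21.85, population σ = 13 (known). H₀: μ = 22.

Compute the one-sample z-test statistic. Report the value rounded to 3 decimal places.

test statistic = -0.042

SE = σ/√n = 13/√13 = 3.6056
z = (x̄−μ₀)/SE = (21.85−22)/3.6056 = -0.0416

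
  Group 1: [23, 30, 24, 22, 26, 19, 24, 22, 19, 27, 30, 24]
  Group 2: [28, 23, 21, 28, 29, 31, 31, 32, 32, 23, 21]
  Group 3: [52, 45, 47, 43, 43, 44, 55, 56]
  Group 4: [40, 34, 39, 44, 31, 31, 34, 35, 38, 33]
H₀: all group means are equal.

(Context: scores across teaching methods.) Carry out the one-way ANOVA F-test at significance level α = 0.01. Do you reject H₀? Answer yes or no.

reject H₀: yes

Group means [24.17, 27.18, 48.12, 35.90], grand mean 32.512
SSB = Σnᵢ(x̄ᵢ−x̄)² = 3213.166; SSW = ΣΣ(x−x̄ᵢ)² = 701.078
MSB = 3213.166/3 = 1071.0553; MSW = 701.078/37 = 18.9481
F = MSB/MSW = 56.5259
df = (3, 37)
p-value (upper-tail) = 0.00000
At α=0.01: p < α → reject H₀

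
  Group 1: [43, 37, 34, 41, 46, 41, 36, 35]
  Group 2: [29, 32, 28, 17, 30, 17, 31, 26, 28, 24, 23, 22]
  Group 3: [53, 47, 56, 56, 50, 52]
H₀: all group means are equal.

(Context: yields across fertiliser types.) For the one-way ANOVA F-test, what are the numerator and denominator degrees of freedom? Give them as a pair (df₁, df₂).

degrees of freedom = [2, 23]

k = 3 groups, N = 26 total
df = (k−1, N−k) = (3−1, 26−3) = (2, 23)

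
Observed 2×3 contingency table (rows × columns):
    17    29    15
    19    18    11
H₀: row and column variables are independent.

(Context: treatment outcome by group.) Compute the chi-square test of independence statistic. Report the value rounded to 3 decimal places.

Row totals [61, 48], col totals [36, 47, 26], n=109
χ² = (17−20.15)²/20.15 + (29−26.30)²/26.30 + (15−14.55)²/14.55 + (19−15.85)²/15.85 + (18−20.70)²/20.70 + (11−11.45)²/11.45 = 1.7758
df = 2

test statistic = 1.776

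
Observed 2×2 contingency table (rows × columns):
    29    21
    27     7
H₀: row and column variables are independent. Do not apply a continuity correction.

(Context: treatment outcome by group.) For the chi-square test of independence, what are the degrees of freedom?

df = (r−1)(c−1) = (2−1)·(2−1) = 1

degrees of freedom = 1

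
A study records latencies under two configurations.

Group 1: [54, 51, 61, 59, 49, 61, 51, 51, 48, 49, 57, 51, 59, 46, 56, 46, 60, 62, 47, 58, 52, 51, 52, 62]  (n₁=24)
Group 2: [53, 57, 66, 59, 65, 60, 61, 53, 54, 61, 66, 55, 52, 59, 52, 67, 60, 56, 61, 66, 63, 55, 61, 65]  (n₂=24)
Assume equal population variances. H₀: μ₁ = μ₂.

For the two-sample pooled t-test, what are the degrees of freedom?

degrees of freedom = 46

df = n₁ + n₂ − 2 = 24 + 24 − 2 = 46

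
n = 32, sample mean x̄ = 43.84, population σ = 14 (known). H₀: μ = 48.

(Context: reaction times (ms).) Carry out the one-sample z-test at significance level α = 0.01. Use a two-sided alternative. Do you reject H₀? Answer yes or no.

reject H₀: no

SE = σ/√n = 14/√32 = 2.4749
z = (x̄−μ₀)/SE = (43.84−48)/2.4749 = -1.6809
p-value (two-sided) = 0.09278
At α=0.01: p ≥ α → fail to reject H₀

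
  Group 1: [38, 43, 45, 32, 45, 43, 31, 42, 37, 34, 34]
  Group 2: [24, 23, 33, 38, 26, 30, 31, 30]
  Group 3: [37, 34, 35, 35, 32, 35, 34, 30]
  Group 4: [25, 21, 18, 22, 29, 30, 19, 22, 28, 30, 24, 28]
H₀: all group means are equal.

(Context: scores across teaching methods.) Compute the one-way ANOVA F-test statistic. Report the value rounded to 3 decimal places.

Group means [38.55, 29.38, 34.00, 24.67], grand mean 31.462
SSB = Σnᵢ(x̄ᵢ−x̄)² = 1192.423; SSW = ΣΣ(x−x̄ᵢ)² = 685.269
MSB = 1192.423/3 = 397.4745; MSW = 685.269/35 = 19.5791
F = MSB/MSW = 20.3009
df = (3, 35)

test statistic = 20.301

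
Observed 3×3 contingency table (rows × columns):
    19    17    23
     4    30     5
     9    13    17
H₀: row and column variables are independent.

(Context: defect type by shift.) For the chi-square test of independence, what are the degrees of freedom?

degrees of freedom = 4

df = (r−1)(c−1) = (3−1)·(3−1) = 4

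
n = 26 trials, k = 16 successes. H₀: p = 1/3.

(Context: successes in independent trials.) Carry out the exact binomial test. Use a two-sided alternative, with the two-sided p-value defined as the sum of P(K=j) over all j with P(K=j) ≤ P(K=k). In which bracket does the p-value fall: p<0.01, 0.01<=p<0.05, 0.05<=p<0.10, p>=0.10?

Exact binomial: n=26, k=16, p₀=1/3=0.3333
P(X=j) = C(n,j)·p₀^j·(1−p₀)^(n−j); p = Σ P(X=j) over j with P(X=j) ≤ P(X=16)
p-value (two-sided) = 0.00334
→ bracket: p<0.01

p-value bracket: p<0.01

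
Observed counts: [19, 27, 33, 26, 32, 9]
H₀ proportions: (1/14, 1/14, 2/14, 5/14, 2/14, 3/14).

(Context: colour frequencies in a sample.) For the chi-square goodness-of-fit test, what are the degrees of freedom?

degrees of freedom = 5

df = k − 1 = 6 − 1 = 5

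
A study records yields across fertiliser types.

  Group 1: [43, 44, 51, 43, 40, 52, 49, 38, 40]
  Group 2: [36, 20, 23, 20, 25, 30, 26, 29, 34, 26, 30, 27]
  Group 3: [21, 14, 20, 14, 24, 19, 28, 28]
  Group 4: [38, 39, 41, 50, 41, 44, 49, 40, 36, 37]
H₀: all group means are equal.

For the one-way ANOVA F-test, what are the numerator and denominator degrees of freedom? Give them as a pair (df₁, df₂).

degrees of freedom = [3, 35]

k = 4 groups, N = 39 total
df = (k−1, N−k) = (4−1, 39−4) = (3, 35)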